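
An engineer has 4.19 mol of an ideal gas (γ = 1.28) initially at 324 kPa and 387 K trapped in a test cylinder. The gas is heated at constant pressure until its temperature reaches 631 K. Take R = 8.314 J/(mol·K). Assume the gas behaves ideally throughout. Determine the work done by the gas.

8500 J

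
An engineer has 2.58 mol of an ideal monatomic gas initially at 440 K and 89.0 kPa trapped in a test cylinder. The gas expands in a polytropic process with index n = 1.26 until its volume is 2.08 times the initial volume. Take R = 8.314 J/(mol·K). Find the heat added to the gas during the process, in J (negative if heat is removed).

V₁ = nRT₁/P₁ = 2.58×8.314×440/89.0 = 106 L.
Polytropic n=1.26: T₂ = T₁(V₁/V₂)^(n−1) = 440×(0.481)^0.26 = 364 K; P₂ = P₁(V₁/V₂)^n = 35.4 kPa.
W = (P₁V₁−P₂V₂)/(n−1) = (89.0×106−35.4×221)/0.26 = 6290 J.
ΔU = nCvΔT = 2.58×12.5×(364−440) = -2450 J.
Q = ΔU + W = 3840 J.

3840 J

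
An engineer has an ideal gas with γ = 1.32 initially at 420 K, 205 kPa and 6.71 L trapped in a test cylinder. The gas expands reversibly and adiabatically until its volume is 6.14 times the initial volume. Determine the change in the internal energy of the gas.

n = P₁V₁/(RT₁) = 205×6.71/(8.314×420) = 0.394 mol.
Adiabatic: TV^(γ−1) = const ⇒ T₂ = 420×(0.163)^0.320 = 235 K; PV^γ = const ⇒ P₂ = 18.7 kPa.
For an ideal gas ΔU = nCvΔT with Cv = R/(γ−1) = 26.0 J/(mol·K).
ΔU = 0.394×26.0×(235−420) = -1890 J.

-1890 J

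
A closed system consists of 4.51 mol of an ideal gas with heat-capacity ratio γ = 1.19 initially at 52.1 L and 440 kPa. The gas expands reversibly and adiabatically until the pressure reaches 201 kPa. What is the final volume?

T₁ = P₁V₁/(nR) = 440×52.1/(4.51×8.314) = 611 K.
Adiabatic: T₂/T₁ = (P₂/P₁)^((γ−1)/γ) ⇒ T₂ = 611×(0.457)^0.160 = 539 K; V₂ = 101 L.

101 L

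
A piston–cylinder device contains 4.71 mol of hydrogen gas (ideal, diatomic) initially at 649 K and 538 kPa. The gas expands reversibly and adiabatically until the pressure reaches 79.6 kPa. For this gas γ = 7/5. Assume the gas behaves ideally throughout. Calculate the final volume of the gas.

185 L

V₁ = nRT₁/P₁ = 4.71×8.314×649/538 = 47.2 L.
Adiabatic: T₂/T₁ = (P₂/P₁)^((γ−1)/γ) ⇒ T₂ = 649×(0.148)^0.286 = 376 K; V₂ = 185 L.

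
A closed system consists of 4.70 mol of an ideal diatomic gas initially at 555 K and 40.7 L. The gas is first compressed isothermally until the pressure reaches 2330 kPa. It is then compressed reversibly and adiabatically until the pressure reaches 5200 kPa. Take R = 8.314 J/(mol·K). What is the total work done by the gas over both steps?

-46000 J

P₁ = nRT₁/V₁ = 4.70×8.314×555/40.7 = 533 kPa.
Step 1 — Isothermal: T stays 555 K; PV = const ⇒ V₂ = 9.31 L, P₂ = 2330 kPa.
ΔU = 0 (ideal gas, T constant).
W = nRT ln(V₂/V₁) = 4.70×8.314×555×ln(0.229) = -32000 J.
Q = ΔU + W = -32000 J.
State after step 1: P = 2330 kPa, V = 9.31 L, T = 555 K.
Step 2 — Adiabatic: T₂/T₁ = (P₂/P₁)^((γ−1)/γ) ⇒ T₂ = 555×(2.23)^0.286 = 698 K; V₂ = 5.25 L.
ΔU = nCvΔT = 4.70×20.8×(698−555) = 14000 J.
Q = 0 for an adiabatic process, so W = −ΔU = -14000 J.
Net over both steps: W = -46000 J, Q = -32000 J, ΔU = 14000 J.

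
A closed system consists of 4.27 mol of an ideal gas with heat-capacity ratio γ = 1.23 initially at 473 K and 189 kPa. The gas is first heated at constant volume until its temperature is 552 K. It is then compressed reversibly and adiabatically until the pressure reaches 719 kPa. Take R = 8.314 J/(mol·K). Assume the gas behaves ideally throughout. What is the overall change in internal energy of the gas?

33300 J

V₁ = nRT₁/P₁ = 4.27×8.314×473/189 = 88.8 L.
Step 1 — Isochoric: V stays 88.8 L; P/T = const ⇒ T₂ = 552 K, P₂ = 221 kPa.
W = 0 (no volume change).
ΔU = nCvΔT = 4.27×36.1×(552−473) = 12200 J.
Q = ΔU = 12200 J.
State after step 1: P = 221 kPa, V = 88.8 L, T = 552 K.
Step 2 — Adiabatic: T₂/T₁ = (P₂/P₁)^((γ−1)/γ) ⇒ T₂ = 552×(3.26)^0.187 = 688 K; V₂ = 34.0 L.
ΔU = nCvΔT = 4.27×36.1×(688−552) = 21100 J.
Q = 0 for an adiabatic process, so W = −ΔU = -21100 J.
Net over both steps: W = -21100 J, Q = 12200 J, ΔU = 33300 J.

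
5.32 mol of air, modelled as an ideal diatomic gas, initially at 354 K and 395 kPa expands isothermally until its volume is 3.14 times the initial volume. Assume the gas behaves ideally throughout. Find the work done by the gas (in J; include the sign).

17900 J

V₁ = nRT₁/P₁ = 5.32×8.314×354/395 = 39.6 L.
Isothermal: T stays 354 K; PV = const ⇒ V₂ = 124 L, P₂ = 126 kPa.
W = nRT ln(V₂/V₁) = 5.32×8.314×354×ln(3.14) = 17900 J.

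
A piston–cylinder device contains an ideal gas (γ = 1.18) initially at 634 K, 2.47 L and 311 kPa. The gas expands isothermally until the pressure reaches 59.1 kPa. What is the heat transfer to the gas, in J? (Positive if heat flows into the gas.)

n = P₁V₁/(RT₁) = 311×2.47/(8.314×634) = 0.146 mol.
Isothermal: T stays 634 K; PV = const ⇒ V₂ = 13.0 L, P₂ = 59.1 kPa.
ΔU = 0 (ideal gas, T constant).
W = nRT ln(V₂/V₁) = 0.146×8.314×634×ln(5.26) = 1280 J.
Q = ΔU + W = 1280 J.

1280 J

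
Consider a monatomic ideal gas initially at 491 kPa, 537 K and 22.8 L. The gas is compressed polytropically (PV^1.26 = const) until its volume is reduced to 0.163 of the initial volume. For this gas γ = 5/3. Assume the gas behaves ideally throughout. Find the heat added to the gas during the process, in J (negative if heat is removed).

n = P₁V₁/(RT₁) = 491×22.8/(8.314×537) = 2.51 mol.
Polytropic n=1.26: T₂ = T₁(V₁/V₂)^(n−1) = 537×(6.13)^0.26 = 861 K; P₂ = P₁(V₁/V₂)^n = 4830 kPa.
W = (P₁V₁−P₂V₂)/(n−1) = (491×22.8−4830×3.72)/0.26 = -25900 J.
ΔU = nCvΔT = 2.51×12.5×(861−537) = 10100 J.
Q = ΔU + W = -15800 J.

-15800 J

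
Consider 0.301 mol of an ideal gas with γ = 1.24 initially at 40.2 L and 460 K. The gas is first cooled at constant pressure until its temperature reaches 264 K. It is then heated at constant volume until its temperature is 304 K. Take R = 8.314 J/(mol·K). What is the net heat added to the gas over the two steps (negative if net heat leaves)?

-2120 J

P₁ = nRT₁/V₁ = 0.301×8.314×460/40.2 = 28.6 kPa.
Step 1 — Isobaric: P stays 28.6 kPa; V/T = const ⇒ T₂ = 264 K, V₂ = 23.1 L.
W = PΔV = 28.6×(23.1−40.2) kPa·L = -490 J.
ΔU = nCvΔT = 0.301×34.6×(264−460) = -2040 J.
Q = ΔU + W = nCpΔT = -2530 J.
State after step 1: P = 28.6 kPa, V = 23.1 L, T = 264 K.
Step 2 — Isochoric: V stays 23.1 L; P/T = const ⇒ T₂ = 304 K, P₂ = 33.0 kPa.
W = 0 (no volume change).
ΔU = nCvΔT = 0.301×34.6×(304−264) = 417 J.
Q = ΔU = 417 J.
Net over both steps: W = -490 J, Q = -2120 J, ΔU = -1630 J.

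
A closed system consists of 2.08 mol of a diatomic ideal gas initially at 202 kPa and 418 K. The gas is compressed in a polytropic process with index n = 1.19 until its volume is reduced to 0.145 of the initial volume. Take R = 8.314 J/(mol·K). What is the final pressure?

2010 kPa

V₁ = nRT₁/P₁ = 2.08×8.314×418/202 = 35.8 L.
Polytropic n=1.19: T₂ = T₁(V₁/V₂)^(n−1) = 418×(6.90)^0.19 = 603 K; P₂ = P₁(V₁/V₂)^n = 2010 kPa.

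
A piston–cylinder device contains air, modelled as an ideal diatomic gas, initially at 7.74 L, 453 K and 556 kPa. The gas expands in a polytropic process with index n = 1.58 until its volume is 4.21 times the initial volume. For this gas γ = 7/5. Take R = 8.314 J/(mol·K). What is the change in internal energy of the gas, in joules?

-6080 J

n = P₁V₁/(RT₁) = 556×7.74/(8.314×453) = 1.14 mol.
Polytropic n=1.58: T₂ = T₁(V₁/V₂)^(n−1) = 453×(0.238)^0.58 = 197 K; P₂ = P₁(V₁/V₂)^n = 57.4 kPa.
For an ideal gas ΔU = nCvΔT with Cv = (5/2)R = 20.8 J/(mol·K).
ΔU = 1.14×20.8×(197−453) = -6080 J.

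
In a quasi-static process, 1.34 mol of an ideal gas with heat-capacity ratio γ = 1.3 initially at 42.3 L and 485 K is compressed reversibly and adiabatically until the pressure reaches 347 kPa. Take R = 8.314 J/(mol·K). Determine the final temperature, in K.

P₁ = nRT₁/V₁ = 1.34×8.314×485/42.3 = 128 kPa.
Adiabatic: T₂/T₁ = (P₂/P₁)^((γ−1)/γ) ⇒ T₂ = 485×(2.72)^0.231 = 611 K; V₂ = 19.6 L.

611 K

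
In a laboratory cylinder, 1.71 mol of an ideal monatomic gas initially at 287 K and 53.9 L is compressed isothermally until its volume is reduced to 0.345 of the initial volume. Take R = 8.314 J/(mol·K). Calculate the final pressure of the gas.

219 kPa

P₁ = nRT₁/V₁ = 1.71×8.314×287/53.9 = 75.7 kPa.
Isothermal: T stays 287 K; PV = const ⇒ V₂ = 18.6 L, P₂ = 219 kPa.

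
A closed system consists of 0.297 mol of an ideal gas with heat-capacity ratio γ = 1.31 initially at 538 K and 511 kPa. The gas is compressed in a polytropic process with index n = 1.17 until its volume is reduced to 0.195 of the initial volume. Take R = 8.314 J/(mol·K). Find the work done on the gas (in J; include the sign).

2500 J

V₁ = nRT₁/P₁ = 0.297×8.314×538/511 = 2.60 L.
Polytropic n=1.17: T₂ = T₁(V₁/V₂)^(n−1) = 538×(5.13)^0.17 = 710 K; P₂ = P₁(V₁/V₂)^n = 3460 kPa.
W = (P₁V₁−P₂V₂)/(n−1) = (511×2.60−3460×0.507)/0.17 = -2500 J.
Work done on the gas = −W_by = 2500 J.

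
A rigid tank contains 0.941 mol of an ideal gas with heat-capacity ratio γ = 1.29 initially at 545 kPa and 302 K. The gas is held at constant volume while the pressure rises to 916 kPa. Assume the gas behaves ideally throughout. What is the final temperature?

V₁ = nRT₁/P₁ = 0.941×8.314×302/545 = 4.34 L.
Isochoric: V stays 4.34 L; P/T = const ⇒ T₂ = 508 K, P₂ = 916 kPa.

508 K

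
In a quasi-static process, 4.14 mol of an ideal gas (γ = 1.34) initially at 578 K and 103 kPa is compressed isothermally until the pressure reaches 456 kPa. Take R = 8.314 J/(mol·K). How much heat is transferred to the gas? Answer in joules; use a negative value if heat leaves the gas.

V₁ = nRT₁/P₁ = 4.14×8.314×578/103 = 193 L.
Isothermal: T stays 578 K; PV = const ⇒ V₂ = 43.6 L, P₂ = 456 kPa.
ΔU = 0 (ideal gas, T constant).
W = nRT ln(V₂/V₁) = 4.14×8.314×578×ln(0.226) = -29600 J.
Q = ΔU + W = -29600 J.

-29600 J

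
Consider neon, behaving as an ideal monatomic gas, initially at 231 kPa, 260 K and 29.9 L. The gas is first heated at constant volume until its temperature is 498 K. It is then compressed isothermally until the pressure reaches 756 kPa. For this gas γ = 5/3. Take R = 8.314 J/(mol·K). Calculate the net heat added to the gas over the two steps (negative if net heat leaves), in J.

2400 J

n = P₁V₁/(RT₁) = 231×29.9/(8.314×260) = 3.20 mol.
Step 1 — Isochoric: V stays 29.9 L; P/T = const ⇒ T₂ = 498 K, P₂ = 442 kPa.
W = 0 (no volume change).
ΔU = nCvΔT = 3.20×12.5×(498−260) = 9480 J.
Q = ΔU = 9480 J.
State after step 1: P = 442 kPa, V = 29.9 L, T = 498 K.
Step 2 — Isothermal: T stays 498 K; PV = const ⇒ V₂ = 17.5 L, P₂ = 756 kPa.
ΔU = 0 (ideal gas, T constant).
W = nRT ln(V₂/V₁) = 3.20×8.314×498×ln(0.585) = -7090 J.
Q = ΔU + W = -7090 J.
Net over both steps: W = -7090 J, Q = 2400 J, ΔU = 9480 J.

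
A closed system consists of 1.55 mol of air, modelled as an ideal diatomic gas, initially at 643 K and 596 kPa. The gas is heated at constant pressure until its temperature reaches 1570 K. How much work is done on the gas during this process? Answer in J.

-11900 J

V₁ = nRT₁/P₁ = 1.55×8.314×643/596 = 13.9 L.
Isobaric: P stays 596 kPa; V/T = const ⇒ T₂ = 1570 K, V₂ = 33.9 L.
W = PΔV = 596×(33.9−13.9) kPa·L = 11900 J.
Work done on the gas = −W_by = -11900 J.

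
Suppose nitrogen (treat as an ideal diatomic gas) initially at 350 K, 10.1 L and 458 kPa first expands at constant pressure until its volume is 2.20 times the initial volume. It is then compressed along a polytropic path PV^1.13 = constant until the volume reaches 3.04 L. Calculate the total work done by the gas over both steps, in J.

n = P₁V₁/(RT₁) = 458×10.1/(8.314×350) = 1.59 mol.
Step 1 — Isobaric: P stays 458 kPa; V/T = const ⇒ T₂ = 770 K, V₂ = 22.2 L.
W = PΔV = 458×(22.2−10.1) kPa·L = 5550 J.
ΔU = nCvΔT = 1.59×20.8×(770−350) = 13900 J.
Q = ΔU + W = nCpΔT = 19400 J.
State after step 1: P = 458 kPa, V = 22.2 L, T = 770 K.
Step 2 — Polytropic n=1.13: T₂ = T₁(V₁/V₂)^(n−1) = 770×(7.31)^0.13 = 997 K; P₂ = P₁(V₁/V₂)^n = 4340 kPa.
W = (P₁V₁−P₂V₂)/(n−1) = (458×22.2−4340×3.04)/0.13 = -23100 J.
ΔU = nCvΔT = 1.59×20.8×(997−770) = 7510 J.
Q = ΔU + W = -15600 J.
Net over both steps: W = -17600 J, Q = 3840 J, ΔU = 21400 J.

-17600 J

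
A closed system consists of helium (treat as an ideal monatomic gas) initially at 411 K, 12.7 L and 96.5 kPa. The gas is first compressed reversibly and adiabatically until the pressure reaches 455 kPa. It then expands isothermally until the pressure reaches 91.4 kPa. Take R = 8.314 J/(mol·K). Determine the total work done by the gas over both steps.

n = P₁V₁/(RT₁) = 96.5×12.7/(8.314×411) = 0.359 mol.
Step 1 — Adiabatic: T₂/T₁ = (P₂/P₁)^((γ−1)/γ) ⇒ T₂ = 411×(4.72)^0.400 = 764 K; V₂ = 5.01 L.
ΔU = nCvΔT = 0.359×12.5×(764−411) = 1580 J.
Q = 0 for an adiabatic process, so W = −ΔU = -1580 J.
State after step 1: P = 455 kPa, V = 5.01 L, T = 764 K.
Step 2 — Isothermal: T stays 764 K; PV = const ⇒ V₂ = 24.9 L, P₂ = 91.4 kPa.
ΔU = 0 (ideal gas, T constant).
W = nRT ln(V₂/V₁) = 0.359×8.314×764×ln(4.98) = 3660 J.
Q = ΔU + W = 3660 J.
Net over both steps: W = 2080 J, Q = 3660 J, ΔU = 1580 J.

2080 J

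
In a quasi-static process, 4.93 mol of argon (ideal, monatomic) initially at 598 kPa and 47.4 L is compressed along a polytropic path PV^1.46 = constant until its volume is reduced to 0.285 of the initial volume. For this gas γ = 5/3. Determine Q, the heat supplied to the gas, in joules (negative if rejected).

T₁ = P₁V₁/(nR) = 598×47.4/(4.93×8.314) = 692 K.
Polytropic n=1.46: T₂ = T₁(V₁/V₂)^(n−1) = 692×(3.51)^0.46 = 1230 K; P₂ = P₁(V₁/V₂)^n = 3740 kPa.
W = (P₁V₁−P₂V₂)/(n−1) = (598×47.4−3740×13.5)/0.46 = -48200 J.
ΔU = nCvΔT = 4.93×12.5×(1230−692) = 33200 J.
Q = ΔU + W = -14900 J.

-14900 J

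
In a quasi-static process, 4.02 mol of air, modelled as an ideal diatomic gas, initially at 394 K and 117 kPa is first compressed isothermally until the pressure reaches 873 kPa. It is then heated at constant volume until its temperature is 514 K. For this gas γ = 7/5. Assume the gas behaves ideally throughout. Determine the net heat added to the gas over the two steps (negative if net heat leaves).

-16400 J

V₁ = nRT₁/P₁ = 4.02×8.314×394/117 = 113 L.
Step 1 — Isothermal: T stays 394 K; PV = const ⇒ V₂ = 15.1 L, P₂ = 873 kPa.
ΔU = 0 (ideal gas, T constant).
W = nRT ln(V₂/V₁) = 4.02×8.314×394×ln(0.134) = -26500 J.
Q = ΔU + W = -26500 J.
State after step 1: P = 873 kPa, V = 15.1 L, T = 394 K.
Step 2 — Isochoric: V stays 15.1 L; P/T = const ⇒ T₂ = 514 K, P₂ = 1140 kPa.
W = 0 (no volume change).
ΔU = nCvΔT = 4.02×20.8×(514−394) = 10000 J.
Q = ΔU = 10000 J.
Net over both steps: W = -26500 J, Q = -16400 J, ΔU = 10000 J.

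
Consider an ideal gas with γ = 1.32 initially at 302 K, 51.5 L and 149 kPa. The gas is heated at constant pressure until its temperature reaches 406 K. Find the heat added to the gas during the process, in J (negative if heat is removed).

n = P₁V₁/(RT₁) = 149×51.5/(8.314×302) = 3.06 mol.
Isobaric: P stays 149 kPa; V/T = const ⇒ T₂ = 406 K, V₂ = 69.2 L.
W = PΔV = 149×(69.2−51.5) kPa·L = 2640 J.
ΔU = nCvΔT = 3.06×26.0×(406−302) = 8260 J.
Q = ΔU + W = nCpΔT = 10900 J.

10900 J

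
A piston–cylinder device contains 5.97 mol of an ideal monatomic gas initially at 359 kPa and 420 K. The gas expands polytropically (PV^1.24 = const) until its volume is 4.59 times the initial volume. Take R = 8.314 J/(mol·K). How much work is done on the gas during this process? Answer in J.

-26600 J

V₁ = nRT₁/P₁ = 5.97×8.314×420/359 = 58.1 L.
Polytropic n=1.24: T₂ = T₁(V₁/V₂)^(n−1) = 420×(0.218)^0.24 = 291 K; P₂ = P₁(V₁/V₂)^n = 54.3 kPa.
W = (P₁V₁−P₂V₂)/(n−1) = (359×58.1−54.3×267)/0.24 = 26600 J.
Work done on the gas = −W_by = -26600 J.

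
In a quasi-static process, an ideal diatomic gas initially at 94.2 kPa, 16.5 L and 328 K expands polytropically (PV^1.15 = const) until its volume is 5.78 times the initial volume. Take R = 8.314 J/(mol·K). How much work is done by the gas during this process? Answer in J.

2400 J

n = P₁V₁/(RT₁) = 94.2×16.5/(8.314×328) = 0.570 mol.
Polytropic n=1.15: T₂ = T₁(V₁/V₂)^(n−1) = 328×(0.173)^0.15 = 252 K; P₂ = P₁(V₁/V₂)^n = 12.5 kPa.
W = (P₁V₁−P₂V₂)/(n−1) = (94.2×16.5−12.5×95.4)/0.15 = 2400 J.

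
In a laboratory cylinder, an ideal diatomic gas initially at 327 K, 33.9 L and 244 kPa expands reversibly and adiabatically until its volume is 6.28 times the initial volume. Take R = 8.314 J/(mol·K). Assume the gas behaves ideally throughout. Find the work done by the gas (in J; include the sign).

10800 J

n = P₁V₁/(RT₁) = 244×33.9/(8.314×327) = 3.04 mol.
Adiabatic: TV^(γ−1) = const ⇒ T₂ = 327×(0.159)^0.400 = 157 K; PV^γ = const ⇒ P₂ = 18.6 kPa.
ΔU = nCvΔT = 3.04×20.8×(157−327) = -10800 J.
Q = 0 for an adiabatic process, so W = −ΔU = 10800 J.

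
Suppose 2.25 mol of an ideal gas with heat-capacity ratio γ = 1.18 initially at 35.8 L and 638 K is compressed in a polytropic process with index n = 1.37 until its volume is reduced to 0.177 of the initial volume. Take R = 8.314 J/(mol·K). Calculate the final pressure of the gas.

3570 kPa

P₁ = nRT₁/V₁ = 2.25×8.314×638/35.8 = 333 kPa.
Polytropic n=1.37: T₂ = T₁(V₁/V₂)^(n−1) = 638×(5.65)^0.37 = 1210 K; P₂ = P₁(V₁/V₂)^n = 3570 kPa.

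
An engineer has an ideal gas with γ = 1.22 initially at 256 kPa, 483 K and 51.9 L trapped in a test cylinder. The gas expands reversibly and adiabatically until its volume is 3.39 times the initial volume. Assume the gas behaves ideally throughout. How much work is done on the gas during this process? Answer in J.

n = P₁V₁/(RT₁) = 256×51.9/(8.314×483) = 3.31 mol.
Adiabatic: TV^(γ−1) = const ⇒ T₂ = 483×(0.295)^0.220 = 369 K; PV^γ = const ⇒ P₂ = 57.7 kPa.
ΔU = nCvΔT = 3.31×37.8×(369−483) = -14200 J.
Q = 0 for an adiabatic process, so W = −ΔU = 14200 J.
Work done on the gas = −W_by = -14200 J.

-14200 J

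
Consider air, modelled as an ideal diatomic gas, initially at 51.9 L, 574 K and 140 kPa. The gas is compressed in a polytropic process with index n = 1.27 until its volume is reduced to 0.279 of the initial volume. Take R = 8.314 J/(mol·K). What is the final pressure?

708 kPa

Polytropic n=1.27: T₂ = T₁(V₁/V₂)^(n−1) = 574×(3.58)^0.27 = 810 K; P₂ = P₁(V₁/V₂)^n = 708 kPa.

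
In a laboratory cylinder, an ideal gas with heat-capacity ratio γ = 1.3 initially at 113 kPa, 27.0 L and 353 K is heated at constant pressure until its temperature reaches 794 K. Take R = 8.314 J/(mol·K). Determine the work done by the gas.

n = P₁V₁/(RT₁) = 113×27.0/(8.314×353) = 1.04 mol.
Isobaric: P stays 113 kPa; V/T = const ⇒ T₂ = 794 K, V₂ = 60.7 L.
W = PΔV = 113×(60.7−27.0) kPa·L = 3810 J.

3810 J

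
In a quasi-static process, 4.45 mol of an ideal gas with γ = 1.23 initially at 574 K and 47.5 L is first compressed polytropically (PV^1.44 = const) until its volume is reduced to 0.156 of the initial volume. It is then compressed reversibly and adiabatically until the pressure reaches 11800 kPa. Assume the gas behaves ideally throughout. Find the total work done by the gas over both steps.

P₁ = nRT₁/V₁ = 4.45×8.314×574/47.5 = 447 kPa.
Step 1 — Polytropic n=1.44: T₂ = T₁(V₁/V₂)^(n−1) = 574×(6.41)^0.44 = 1300 K; P₂ = P₁(V₁/V₂)^n = 6490 kPa.
W = (P₁V₁−P₂V₂)/(n−1) = (447×47.5−6490×7.41)/0.44 = -61000 J.
ΔU = nCvΔT = 4.45×36.1×(1300−574) = 117000 J.
Q = ΔU + W = 55700 J.
State after step 1: P = 6490 kPa, V = 7.41 L, T = 1300 K.
Step 2 — Adiabatic: T₂/T₁ = (P₂/P₁)^((γ−1)/γ) ⇒ T₂ = 1300×(1.82)^0.187 = 1450 K; V₂ = 4.56 L.
ΔU = nCvΔT = 4.45×36.1×(1450−1300) = 24700 J.
Q = 0 for an adiabatic process, so W = −ΔU = -24700 J.
Net over both steps: W = -85800 J, Q = 55700 J, ΔU = 142000 J.

-85800 J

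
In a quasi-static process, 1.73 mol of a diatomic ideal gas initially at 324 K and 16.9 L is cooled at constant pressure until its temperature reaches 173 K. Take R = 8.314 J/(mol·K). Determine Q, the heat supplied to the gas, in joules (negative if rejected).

-7600 J

P₁ = nRT₁/V₁ = 1.73×8.314×324/16.9 = 276 kPa.
Isobaric: P stays 276 kPa; V/T = const ⇒ T₂ = 173 K, V₂ = 9.02 L.
W = PΔV = 276×(9.02−16.9) kPa·L = -2170 J.
ΔU = nCvΔT = 1.73×20.8×(173−324) = -5430 J.
Q = ΔU + W = nCpΔT = -7600 J.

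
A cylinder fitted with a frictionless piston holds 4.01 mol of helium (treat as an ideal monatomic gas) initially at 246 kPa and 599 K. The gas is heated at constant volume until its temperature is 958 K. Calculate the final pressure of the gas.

393 kPa

V₁ = nRT₁/P₁ = 4.01×8.314×599/246 = 81.2 L.
Isochoric: V stays 81.2 L; P/T = const ⇒ T₂ = 958 K, P₂ = 393 kPa.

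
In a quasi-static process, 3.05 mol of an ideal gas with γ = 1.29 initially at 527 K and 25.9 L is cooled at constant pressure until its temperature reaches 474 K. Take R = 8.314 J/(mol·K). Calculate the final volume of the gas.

23.3 L

P₁ = nRT₁/V₁ = 3.05×8.314×527/25.9 = 516 kPa.
Isobaric: P stays 516 kPa; V/T = const ⇒ T₂ = 474 K, V₂ = 23.3 L.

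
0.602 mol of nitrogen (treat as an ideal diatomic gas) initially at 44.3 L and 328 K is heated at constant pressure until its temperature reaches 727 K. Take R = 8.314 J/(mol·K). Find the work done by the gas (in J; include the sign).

P₁ = nRT₁/V₁ = 0.602×8.314×328/44.3 = 37.1 kPa.
Isobaric: P stays 37.1 kPa; V/T = const ⇒ T₂ = 727 K, V₂ = 98.2 L.
W = PΔV = 37.1×(98.2−44.3) kPa·L = 2000 J.

2000 J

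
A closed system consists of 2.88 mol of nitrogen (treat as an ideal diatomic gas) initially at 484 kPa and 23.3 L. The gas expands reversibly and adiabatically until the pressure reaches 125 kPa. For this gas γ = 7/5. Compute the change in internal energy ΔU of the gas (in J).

T₁ = P₁V₁/(nR) = 484×23.3/(2.88×8.314) = 471 K.
Adiabatic: T₂/T₁ = (P₂/P₁)^((γ−1)/γ) ⇒ T₂ = 471×(0.258)^0.286 = 320 K; V₂ = 61.3 L.
For an ideal gas ΔU = nCvΔT with Cv = (5/2)R = 20.8 J/(mol·K).
ΔU = 2.88×20.8×(320−471) = -9040 J.

-9040 J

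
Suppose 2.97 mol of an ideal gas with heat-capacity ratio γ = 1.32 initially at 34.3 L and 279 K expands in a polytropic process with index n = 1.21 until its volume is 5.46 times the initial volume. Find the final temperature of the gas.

P₁ = nRT₁/V₁ = 2.97×8.314×279/34.3 = 201 kPa.
Polytropic n=1.21: T₂ = T₁(V₁/V₂)^(n−1) = 279×(0.183)^0.21 = 195 K; P₂ = P₁(V₁/V₂)^n = 25.8 kPa.

195 K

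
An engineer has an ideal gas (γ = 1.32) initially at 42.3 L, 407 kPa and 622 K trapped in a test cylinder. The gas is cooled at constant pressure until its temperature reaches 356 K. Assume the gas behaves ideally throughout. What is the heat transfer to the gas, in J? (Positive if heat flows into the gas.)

n = P₁V₁/(RT₁) = 407×42.3/(8.314×622) = 3.33 mol.
Isobaric: P stays 407 kPa; V/T = const ⇒ T₂ = 356 K, V₂ = 24.2 L.
W = PΔV = 407×(24.2−42.3) kPa·L = -7360 J.
ΔU = nCvΔT = 3.33×26.0×(356−622) = -23000 J.
Q = ΔU + W = nCpΔT = -30400 J.

-30400 J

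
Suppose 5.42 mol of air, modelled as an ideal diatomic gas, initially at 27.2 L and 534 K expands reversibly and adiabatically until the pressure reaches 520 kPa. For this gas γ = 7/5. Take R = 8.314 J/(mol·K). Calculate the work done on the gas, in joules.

-8470 J

P₁ = nRT₁/V₁ = 5.42×8.314×534/27.2 = 885 kPa.
Adiabatic: T₂/T₁ = (P₂/P₁)^((γ−1)/γ) ⇒ T₂ = 534×(0.588)^0.286 = 459 K; V₂ = 39.8 L.
ΔU = nCvΔT = 5.42×20.8×(459−534) = -8470 J.
Q = 0 for an adiabatic process, so W = −ΔU = 8470 J.
Work done on the gas = −W_by = -8470 J.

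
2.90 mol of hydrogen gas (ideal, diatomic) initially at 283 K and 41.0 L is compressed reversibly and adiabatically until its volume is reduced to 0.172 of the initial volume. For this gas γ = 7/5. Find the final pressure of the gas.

1960 kPa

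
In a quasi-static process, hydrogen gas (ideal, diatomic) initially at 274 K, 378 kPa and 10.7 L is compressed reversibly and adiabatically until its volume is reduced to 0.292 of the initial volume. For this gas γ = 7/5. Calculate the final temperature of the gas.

448 K

Adiabatic: TV^(γ−1) = const ⇒ T₂ = 274×(3.42)^0.400 = 448 K; PV^γ = const ⇒ P₂ = 2120 kPa.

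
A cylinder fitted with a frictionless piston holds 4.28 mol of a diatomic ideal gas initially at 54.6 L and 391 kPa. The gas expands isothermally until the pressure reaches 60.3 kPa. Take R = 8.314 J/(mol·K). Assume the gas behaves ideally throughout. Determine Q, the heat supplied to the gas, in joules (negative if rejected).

T₁ = P₁V₁/(nR) = 391×54.6/(4.28×8.314) = 600 K.
Isothermal: T stays 600 K; PV = const ⇒ V₂ = 354 L, P₂ = 60.3 kPa.
ΔU = 0 (ideal gas, T constant).
W = nRT ln(V₂/V₁) = 4.28×8.314×600×ln(6.48) = 39900 J.
Q = ΔU + W = 39900 J.

39900 J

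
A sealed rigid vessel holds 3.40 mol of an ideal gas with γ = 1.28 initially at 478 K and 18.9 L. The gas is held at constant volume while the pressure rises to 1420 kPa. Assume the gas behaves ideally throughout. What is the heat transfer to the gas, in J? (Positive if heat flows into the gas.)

P₁ = nRT₁/V₁ = 3.40×8.314×478/18.9 = 715 kPa.
Isochoric: V stays 18.9 L; P/T = const ⇒ T₂ = 949 K, P₂ = 1420 kPa.
W = 0 (no volume change).
ΔU = nCvΔT = 3.40×29.7×(949−478) = 47600 J.
Q = ΔU = 47600 J.

47600 J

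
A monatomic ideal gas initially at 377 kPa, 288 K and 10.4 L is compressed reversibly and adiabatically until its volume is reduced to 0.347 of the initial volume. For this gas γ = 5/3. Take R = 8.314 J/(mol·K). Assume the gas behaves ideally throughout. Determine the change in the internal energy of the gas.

n = P₁V₁/(RT₁) = 377×10.4/(8.314×288) = 1.64 mol.
Adiabatic: TV^(γ−1) = const ⇒ T₂ = 288×(2.88)^0.667 = 583 K; PV^γ = const ⇒ P₂ = 2200 kPa.
For an ideal gas ΔU = nCvΔT with Cv = (3/2)R = 12.5 J/(mol·K).
ΔU = 1.64×12.5×(583−288) = 6030 J.

6030 J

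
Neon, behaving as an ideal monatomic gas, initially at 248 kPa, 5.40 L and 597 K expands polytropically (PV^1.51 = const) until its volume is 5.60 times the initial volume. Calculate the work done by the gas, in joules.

n = P₁V₁/(RT₁) = 248×5.40/(8.314×597) = 0.270 mol.
Polytropic n=1.51: T₂ = T₁(V₁/V₂)^(n−1) = 597×(0.179)^0.51 = 248 K; P₂ = P₁(V₁/V₂)^n = 18.4 kPa.
W = (P₁V₁−P₂V₂)/(n−1) = (248×5.40−18.4×30.2)/0.51 = 1540 J.

1540 J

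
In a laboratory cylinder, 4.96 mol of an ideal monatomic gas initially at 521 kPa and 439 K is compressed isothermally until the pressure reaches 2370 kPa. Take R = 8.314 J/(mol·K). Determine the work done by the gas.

-27400 J

V₁ = nRT₁/P₁ = 4.96×8.314×439/521 = 34.7 L.
Isothermal: T stays 439 K; PV = const ⇒ V₂ = 7.64 L, P₂ = 2370 kPa.
W = nRT ln(V₂/V₁) = 4.96×8.314×439×ln(0.220) = -27400 J.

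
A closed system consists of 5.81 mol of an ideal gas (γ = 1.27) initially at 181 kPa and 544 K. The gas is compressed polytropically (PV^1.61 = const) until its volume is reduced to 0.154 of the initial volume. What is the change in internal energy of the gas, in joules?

V₁ = nRT₁/P₁ = 5.81×8.314×544/181 = 145 L.
Polytropic n=1.61: T₂ = T₁(V₁/V₂)^(n−1) = 544×(6.49)^0.61 = 1700 K; P₂ = P₁(V₁/V₂)^n = 3680 kPa.
For an ideal gas ΔU = nCvΔT with Cv = R/(γ−1) = 30.8 J/(mol·K).
ΔU = 5.81×30.8×(1700−544) = 207000 J.

207000 J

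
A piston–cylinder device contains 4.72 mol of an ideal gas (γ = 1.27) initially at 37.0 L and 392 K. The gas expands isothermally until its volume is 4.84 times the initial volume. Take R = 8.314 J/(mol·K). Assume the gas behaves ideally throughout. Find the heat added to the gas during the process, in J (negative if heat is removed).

P₁ = nRT₁/V₁ = 4.72×8.314×392/37.0 = 416 kPa.
Isothermal: T stays 392 K; PV = const ⇒ V₂ = 179 L, P₂ = 85.9 kPa.
ΔU = 0 (ideal gas, T constant).
W = nRT ln(V₂/V₁) = 4.72×8.314×392×ln(4.84) = 24300 J.
Q = ΔU + W = 24300 J.

24300 J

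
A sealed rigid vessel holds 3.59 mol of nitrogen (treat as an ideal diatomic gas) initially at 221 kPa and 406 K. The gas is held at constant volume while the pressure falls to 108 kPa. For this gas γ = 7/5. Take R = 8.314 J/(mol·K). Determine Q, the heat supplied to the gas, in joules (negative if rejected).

V₁ = nRT₁/P₁ = 3.59×8.314×406/221 = 54.8 L.
Isochoric: V stays 54.8 L; P/T = const ⇒ T₂ = 198 K, P₂ = 108 kPa.
W = 0 (no volume change).
ΔU = nCvΔT = 3.59×20.8×(198−406) = -15500 J.
Q = ΔU = -15500 J.

-15500 J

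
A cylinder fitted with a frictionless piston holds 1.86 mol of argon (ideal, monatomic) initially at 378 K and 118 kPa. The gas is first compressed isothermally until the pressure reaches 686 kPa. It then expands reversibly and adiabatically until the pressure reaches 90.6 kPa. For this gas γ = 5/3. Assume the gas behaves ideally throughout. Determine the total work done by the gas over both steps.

V₁ = nRT₁/P₁ = 1.86×8.314×378/118 = 49.5 L.
Step 1 — Isothermal: T stays 378 K; PV = const ⇒ V₂ = 8.52 L, P₂ = 686 kPa.
ΔU = 0 (ideal gas, T constant).
W = nRT ln(V₂/V₁) = 1.86×8.314×378×ln(0.172) = -10300 J.
Q = ΔU + W = -10300 J.
State after step 1: P = 686 kPa, V = 8.52 L, T = 378 K.
Step 2 — Adiabatic: T₂/T₁ = (P₂/P₁)^((γ−1)/γ) ⇒ T₂ = 378×(0.132)^0.400 = 168 K; V₂ = 28.7 L.
ΔU = nCvΔT = 1.86×12.5×(168−378) = -4870 J.
Q = 0 for an adiabatic process, so W = −ΔU = 4870 J.
Net over both steps: W = -5420 J, Q = -10300 J, ΔU = -4870 J.

-5420 J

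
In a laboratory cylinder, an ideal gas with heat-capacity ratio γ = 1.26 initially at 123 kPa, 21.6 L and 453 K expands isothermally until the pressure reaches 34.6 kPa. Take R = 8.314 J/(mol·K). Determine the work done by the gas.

3370 J

n = P₁V₁/(RT₁) = 123×21.6/(8.314×453) = 0.705 mol.
Isothermal: T stays 453 K; PV = const ⇒ V₂ = 76.8 L, P₂ = 34.6 kPa.
W = nRT ln(V₂/V₁) = 0.705×8.314×453×ln(3.55) = 3370 J.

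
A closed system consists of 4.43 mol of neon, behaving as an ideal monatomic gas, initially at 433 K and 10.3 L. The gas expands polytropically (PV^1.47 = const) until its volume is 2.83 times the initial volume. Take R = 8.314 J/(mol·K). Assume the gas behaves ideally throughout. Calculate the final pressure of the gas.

336 kPa

P₁ = nRT₁/V₁ = 4.43×8.314×433/10.3 = 1550 kPa.
Polytropic n=1.47: T₂ = T₁(V₁/V₂)^(n−1) = 433×(0.353)^0.47 = 266 K; P₂ = P₁(V₁/V₂)^n = 336 kPa.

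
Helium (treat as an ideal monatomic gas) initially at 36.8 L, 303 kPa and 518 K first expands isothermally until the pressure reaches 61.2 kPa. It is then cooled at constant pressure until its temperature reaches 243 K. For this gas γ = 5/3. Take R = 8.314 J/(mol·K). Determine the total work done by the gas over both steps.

11900 J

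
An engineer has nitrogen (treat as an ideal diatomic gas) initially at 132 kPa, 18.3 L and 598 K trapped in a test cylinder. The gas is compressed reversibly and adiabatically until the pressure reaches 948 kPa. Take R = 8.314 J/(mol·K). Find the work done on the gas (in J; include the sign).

n = P₁V₁/(RT₁) = 132×18.3/(8.314×598) = 0.486 mol.
Adiabatic: T₂/T₁ = (P₂/P₁)^((γ−1)/γ) ⇒ T₂ = 598×(7.18)^0.286 = 1050 K; V₂ = 4.48 L.
ΔU = nCvΔT = 0.486×20.8×(1050−598) = 4570 J.
Q = 0 for an adiabatic process, so W = −ΔU = -4570 J.
Work done on the gas = −W_by = 4570 J.

4570 J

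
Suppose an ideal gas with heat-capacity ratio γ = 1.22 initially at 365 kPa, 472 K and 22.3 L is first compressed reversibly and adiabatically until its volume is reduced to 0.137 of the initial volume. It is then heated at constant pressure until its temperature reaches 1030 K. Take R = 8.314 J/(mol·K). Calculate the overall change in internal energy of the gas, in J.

43700 J

n = P₁V₁/(RT₁) = 365×22.3/(8.314×472) = 2.07 mol.
Step 1 — Adiabatic: TV^(γ−1) = const ⇒ T₂ = 472×(7.30)^0.220 = 731 K; PV^γ = const ⇒ P₂ = 4130 kPa.
ΔU = nCvΔT = 2.07×37.8×(731−472) = 20300 J.
Q = 0 for an adiabatic process, so W = −ΔU = -20300 J.
State after step 1: P = 4130 kPa, V = 3.06 L, T = 731 K.
Step 2 — Isobaric: P stays 4130 kPa; V/T = const ⇒ T₂ = 1030 K, V₂ = 4.31 L.
W = PΔV = 4130×(4.31−3.06) kPa·L = 5160 J.
ΔU = nCvΔT = 2.07×37.8×(1030−731) = 23400 J.
Q = ΔU + W = nCpΔT = 28600 J.
Net over both steps: W = -15100 J, Q = 28600 J, ΔU = 43700 J.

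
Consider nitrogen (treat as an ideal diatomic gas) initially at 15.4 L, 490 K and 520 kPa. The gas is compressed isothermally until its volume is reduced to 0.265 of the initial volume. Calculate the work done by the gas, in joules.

-10600 J

n = P₁V₁/(RT₁) = 520×15.4/(8.314×490) = 1.97 mol.
Isothermal: T stays 490 K; PV = const ⇒ V₂ = 4.08 L, P₂ = 1960 kPa.
W = nRT ln(V₂/V₁) = 1.97×8.314×490×ln(0.265) = -10600 J.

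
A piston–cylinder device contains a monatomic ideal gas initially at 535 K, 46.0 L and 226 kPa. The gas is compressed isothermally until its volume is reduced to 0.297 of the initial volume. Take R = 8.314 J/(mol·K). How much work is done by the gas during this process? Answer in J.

n = P₁V₁/(RT₁) = 226×46.0/(8.314×535) = 2.34 mol.
Isothermal: T stays 535 K; PV = const ⇒ V₂ = 13.7 L, P₂ = 761 kPa.
W = nRT ln(V₂/V₁) = 2.34×8.314×535×ln(0.297) = -12600 J.

-12600 J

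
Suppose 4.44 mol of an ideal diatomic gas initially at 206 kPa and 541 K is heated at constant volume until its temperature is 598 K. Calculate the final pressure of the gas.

228 kPa

V₁ = nRT₁/P₁ = 4.44×8.314×541/206 = 96.9 L.
Isochoric: V stays 96.9 L; P/T = const ⇒ T₂ = 598 K, P₂ = 228 kPa.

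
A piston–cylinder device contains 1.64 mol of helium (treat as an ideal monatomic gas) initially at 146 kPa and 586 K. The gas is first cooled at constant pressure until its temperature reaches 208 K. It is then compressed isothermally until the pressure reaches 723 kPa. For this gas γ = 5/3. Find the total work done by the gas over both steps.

-9690 J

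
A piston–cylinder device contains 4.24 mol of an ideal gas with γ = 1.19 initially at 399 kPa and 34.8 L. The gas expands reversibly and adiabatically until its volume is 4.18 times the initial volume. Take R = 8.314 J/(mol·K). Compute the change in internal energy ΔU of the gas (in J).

T₁ = P₁V₁/(nR) = 399×34.8/(4.24×8.314) = 394 K.
Adiabatic: TV^(γ−1) = const ⇒ T₂ = 394×(0.239)^0.190 = 300 K; PV^γ = const ⇒ P₂ = 72.7 kPa.
For an ideal gas ΔU = nCvΔT with Cv = R/(γ−1) = 43.8 J/(mol·K).
ΔU = 4.24×43.8×(300−394) = -17400 J.

-17400 J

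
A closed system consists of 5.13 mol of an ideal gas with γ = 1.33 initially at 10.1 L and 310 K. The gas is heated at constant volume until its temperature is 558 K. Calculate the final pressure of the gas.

2360 kPa

P₁ = nRT₁/V₁ = 5.13×8.314×310/10.1 = 1310 kPa.
Isochoric: V stays 10.1 L; P/T = const ⇒ T₂ = 558 K, P₂ = 2360 kPa.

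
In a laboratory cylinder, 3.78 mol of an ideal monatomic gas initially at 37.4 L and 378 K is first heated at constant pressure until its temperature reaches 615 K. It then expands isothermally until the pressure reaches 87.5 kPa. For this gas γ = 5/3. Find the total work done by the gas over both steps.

P₁ = nRT₁/V₁ = 3.78×8.314×378/37.4 = 318 kPa.
Step 1 — Isobaric: P stays 318 kPa; V/T = const ⇒ T₂ = 615 K, V₂ = 60.8 L.
W = PΔV = 318×(60.8−37.4) kPa·L = 7450 J.
ΔU = nCvΔT = 3.78×12.5×(615−378) = 11200 J.
Q = ΔU + W = nCpΔT = 18600 J.
State after step 1: P = 318 kPa, V = 60.8 L, T = 615 K.
Step 2 — Isothermal: T stays 615 K; PV = const ⇒ V₂ = 221 L, P₂ = 87.5 kPa.
ΔU = 0 (ideal gas, T constant).
W = nRT ln(V₂/V₁) = 3.78×8.314×615×ln(3.63) = 24900 J.
Q = ΔU + W = 24900 J.
Net over both steps: W = 32400 J, Q = 43500 J, ΔU = 11200 J.

32400 J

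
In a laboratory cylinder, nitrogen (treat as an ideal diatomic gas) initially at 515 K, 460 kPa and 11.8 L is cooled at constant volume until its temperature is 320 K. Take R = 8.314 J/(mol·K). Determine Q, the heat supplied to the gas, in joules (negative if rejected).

n = P₁V₁/(RT₁) = 460×11.8/(8.314×515) = 1.27 mol.
Isochoric: V stays 11.8 L; P/T = const ⇒ T₂ = 320 K, P₂ = 286 kPa.
W = 0 (no volume change).
ΔU = nCvΔT = 1.27×20.8×(320−515) = -5140 J.
Q = ΔU = -5140 J.

-5140 J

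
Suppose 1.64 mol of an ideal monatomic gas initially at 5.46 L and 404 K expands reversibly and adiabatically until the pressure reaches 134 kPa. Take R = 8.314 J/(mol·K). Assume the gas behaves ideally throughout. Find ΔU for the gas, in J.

-4580 J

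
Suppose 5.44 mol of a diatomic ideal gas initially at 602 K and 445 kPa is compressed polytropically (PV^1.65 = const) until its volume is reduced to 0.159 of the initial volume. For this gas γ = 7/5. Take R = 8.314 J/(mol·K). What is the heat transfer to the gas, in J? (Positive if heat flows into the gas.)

V₁ = nRT₁/P₁ = 5.44×8.314×602/445 = 61.2 L.
Polytropic n=1.65: T₂ = T₁(V₁/V₂)^(n−1) = 602×(6.29)^0.65 = 1990 K; P₂ = P₁(V₁/V₂)^n = 9250 kPa.
W = (P₁V₁−P₂V₂)/(n−1) = (445×61.2−9250×9.73)/0.65 = -96500 J.
ΔU = nCvΔT = 5.44×20.8×(1990−602) = 157000 J.
Q = ΔU + W = 60300 J.

60300 J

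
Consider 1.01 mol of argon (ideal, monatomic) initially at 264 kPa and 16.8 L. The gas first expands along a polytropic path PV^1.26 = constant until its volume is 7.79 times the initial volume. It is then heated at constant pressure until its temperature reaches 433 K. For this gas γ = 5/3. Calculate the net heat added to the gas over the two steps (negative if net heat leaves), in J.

T₁ = P₁V₁/(nR) = 264×16.8/(1.01×8.314) = 528 K.
Step 1 — Polytropic n=1.26: T₂ = T₁(V₁/V₂)^(n−1) = 528×(0.128)^0.26 = 310 K; P₂ = P₁(V₁/V₂)^n = 19.9 kPa.
W = (P₁V₁−P₂V₂)/(n−1) = (264×16.8−19.9×131)/0.26 = 7060 J.
ΔU = nCvΔT = 1.01×12.5×(310−528) = -2750 J.
Q = ΔU + W = 4300 J.
State after step 1: P = 19.9 kPa, V = 131 L, T = 310 K.
Step 2 — Isobaric: P stays 19.9 kPa; V/T = const ⇒ T₂ = 433 K, V₂ = 183 L.
W = PΔV = 19.9×(183−131) kPa·L = 1040 J.
ΔU = nCvΔT = 1.01×12.5×(433−310) = 1550 J.
Q = ΔU + W = nCpΔT = 2590 J.
Net over both steps: W = 8090 J, Q = 6890 J, ΔU = -1200 J.

6890 J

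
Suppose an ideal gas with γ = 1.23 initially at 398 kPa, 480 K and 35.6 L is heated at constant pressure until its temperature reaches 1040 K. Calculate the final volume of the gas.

Isobaric: P stays 398 kPa; V/T = const ⇒ T₂ = 1040 K, V₂ = 77.1 L.

77.1 L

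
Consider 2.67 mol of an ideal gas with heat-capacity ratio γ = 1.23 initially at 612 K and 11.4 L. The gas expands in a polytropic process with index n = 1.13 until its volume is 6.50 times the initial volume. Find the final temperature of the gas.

P₁ = nRT₁/V₁ = 2.67×8.314×612/11.4 = 1190 kPa.
Polytropic n=1.13: T₂ = T₁(V₁/V₂)^(n−1) = 612×(0.154)^0.13 = 480 K; P₂ = P₁(V₁/V₂)^n = 144 kPa.

480 K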